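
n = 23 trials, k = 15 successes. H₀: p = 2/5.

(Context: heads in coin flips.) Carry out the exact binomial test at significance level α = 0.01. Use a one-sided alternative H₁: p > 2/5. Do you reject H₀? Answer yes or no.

reject H₀: no

Exact binomial: n=23, k=15, p₀=2/5=0.4000
P(X≥15) from Σ C(n,i)·p₀^i·(1−p₀)^(n−i)
p-value (one-sided, H₁ greater) = 0.01282
At α=0.01: p ≥ α → fail to reject H₀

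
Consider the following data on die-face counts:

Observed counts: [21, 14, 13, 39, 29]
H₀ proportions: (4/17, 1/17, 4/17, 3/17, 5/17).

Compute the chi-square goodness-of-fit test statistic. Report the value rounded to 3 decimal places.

n = 116; E_i = n·p_i = [27.29, 6.82, 27.29, 20.47, 34.12]
χ² = (21−27.29)²/27.29 + (14−6.82)²/6.82 + (13−27.29)²/27.29 + (39−20.47)²/20.47 + (29−34.12)²/34.12 = 34.0250
df = 4

test statistic = 34.025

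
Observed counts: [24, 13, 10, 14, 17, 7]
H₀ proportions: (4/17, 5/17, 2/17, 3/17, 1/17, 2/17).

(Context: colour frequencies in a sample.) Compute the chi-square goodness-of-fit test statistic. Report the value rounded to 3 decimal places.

test statistic = 36.327

n = 85; E_i = n·p_i = [20.00, 25.00, 10.00, 15.00, 5.00, 10.00]
χ² = (24−20.00)²/20.00 + (13−25.00)²/25.00 + (10−10.00)²/10.00 + (14−15.00)²/15.00 + (17−5.00)²/5.00 + (7−10.00)²/10.00 = 36.3267
df = 5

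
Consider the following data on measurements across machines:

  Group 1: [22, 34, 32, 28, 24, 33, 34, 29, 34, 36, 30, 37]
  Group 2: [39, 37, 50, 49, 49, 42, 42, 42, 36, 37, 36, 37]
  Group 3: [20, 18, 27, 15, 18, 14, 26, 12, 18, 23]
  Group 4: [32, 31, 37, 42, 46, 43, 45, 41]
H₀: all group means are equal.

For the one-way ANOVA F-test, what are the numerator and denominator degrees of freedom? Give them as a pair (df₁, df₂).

k = 4 groups, N = 42 total
df = (k−1, N−k) = (4−1, 42−4) = (3, 38)

degrees of freedom = [3, 38]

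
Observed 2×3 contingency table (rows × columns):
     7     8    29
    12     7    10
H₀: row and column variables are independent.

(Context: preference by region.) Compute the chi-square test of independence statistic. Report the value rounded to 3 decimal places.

Row totals [44, 29], col totals [19, 15, 39], n=73
χ² = (7−11.45)²/11.45 + (8−9.04)²/9.04 + (29−23.51)²/23.51 + (12−7.55)²/7.55 + (7−5.96)²/5.96 + (10−15.49)²/15.49 = 7.8898
df = 2

test statistic = 7.890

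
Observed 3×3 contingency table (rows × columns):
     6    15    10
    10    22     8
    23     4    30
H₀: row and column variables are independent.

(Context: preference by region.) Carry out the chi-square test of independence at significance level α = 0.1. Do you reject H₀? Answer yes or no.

Row totals [31, 40, 57], col totals [39, 41, 48], n=128
χ² = (6−9.45)²/9.45 + (15−9.93)²/9.93 + (10−11.62)²/11.62 + (10−12.19)²/12.19 + (22−12.81)²/12.81 + (8−15.00)²/15.00 + (23−17.37)²/17.37 + (4−18.26)²/18.26 + (30−21.38)²/21.38 = 30.7616
df = 4
p-value (upper-tail) = 0.00000
At α=0.1: p < α → reject H₀

reject H₀: yes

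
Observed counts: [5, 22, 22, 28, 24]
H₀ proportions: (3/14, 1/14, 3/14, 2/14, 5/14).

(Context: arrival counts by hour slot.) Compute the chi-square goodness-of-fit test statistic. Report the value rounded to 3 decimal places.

n = 101; E_i = n·p_i = [21.64, 7.21, 21.64, 14.43, 36.07]
χ² = (5−21.64)²/21.64 + (22−7.21)²/7.21 + (22−21.64)²/21.64 + (28−14.43)²/14.43 + (24−36.07)²/36.07 = 59.9122
df = 4

test statistic = 59.912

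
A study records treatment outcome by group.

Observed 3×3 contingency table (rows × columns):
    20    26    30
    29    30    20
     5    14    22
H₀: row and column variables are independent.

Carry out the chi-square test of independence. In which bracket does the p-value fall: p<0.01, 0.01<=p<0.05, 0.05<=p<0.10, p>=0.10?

p-value bracket: 0.01<=p<0.05

Row totals [76, 79, 41], col totals [54, 70, 72], n=196
χ² = (20−20.94)²/20.94 + (26−27.14)²/27.14 + (30−27.92)²/27.92 + (29−21.77)²/21.77 + (30−28.21)²/28.21 + (20−29.02)²/29.02 + (5−11.30)²/11.30 + (14−14.64)²/14.64 + (22−15.06)²/15.06 = 12.3011
df = 4
p-value (upper-tail) = 0.01525
→ bracket: 0.01<=p<0.05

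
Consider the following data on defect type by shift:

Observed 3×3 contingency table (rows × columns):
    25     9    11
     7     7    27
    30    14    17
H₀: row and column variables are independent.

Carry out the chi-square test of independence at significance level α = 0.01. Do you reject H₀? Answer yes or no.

Row totals [45, 41, 61], col totals [62, 30, 55], n=147
χ² = (25−18.98)²/18.98 + (9−9.18)²/9.18 + (11−16.84)²/16.84 + (7−17.29)²/17.29 + (7−8.37)²/8.37 + (27−15.34)²/15.34 + (30−25.73)²/25.73 + (14−12.45)²/12.45 + (17−22.82)²/22.82 = 21.5372
df = 4
p-value (upper-tail) = 0.00025
At α=0.01: p < α → reject H₀

reject H₀: yes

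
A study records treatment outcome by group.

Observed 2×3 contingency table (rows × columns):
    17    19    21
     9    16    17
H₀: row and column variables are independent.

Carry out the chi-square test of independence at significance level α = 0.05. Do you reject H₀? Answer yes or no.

reject H₀: no

Row totals [57, 42], col totals [26, 35, 38], n=99
χ² = (17−14.97)²/14.97 + (19−20.15)²/20.15 + (21−21.88)²/21.88 + (9−11.03)²/11.03 + (16−14.85)²/14.85 + (17−16.12)²/16.12 = 0.8874
df = 2
p-value (upper-tail) = 0.64166
At α=0.05: p ≥ α → fail to reject H₀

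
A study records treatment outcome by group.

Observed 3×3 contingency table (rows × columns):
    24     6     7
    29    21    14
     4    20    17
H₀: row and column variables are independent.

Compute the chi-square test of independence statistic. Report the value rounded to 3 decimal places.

test statistic = 26.458

Row totals [37, 64, 41], col totals [57, 47, 38], n=142
χ² = (24−14.85)²/14.85 + (6−12.25)²/12.25 + (7−9.90)²/9.90 + (29−25.69)²/25.69 + (21−21.18)²/21.18 + (14−17.13)²/17.13 + (4−16.46)²/16.46 + (20−13.57)²/13.57 + (17−10.97)²/10.97 = 26.4579
df = 4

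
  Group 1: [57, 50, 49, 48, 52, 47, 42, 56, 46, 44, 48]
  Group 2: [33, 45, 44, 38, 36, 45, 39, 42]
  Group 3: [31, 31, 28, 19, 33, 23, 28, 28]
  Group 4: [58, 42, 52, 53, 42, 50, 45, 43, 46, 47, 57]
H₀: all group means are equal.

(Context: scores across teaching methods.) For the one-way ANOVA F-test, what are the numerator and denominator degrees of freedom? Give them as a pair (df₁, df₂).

degrees of freedom = [3, 34]

k = 4 groups, N = 38 total
df = (k−1, N−k) = (4−1, 38−4) = (3, 34)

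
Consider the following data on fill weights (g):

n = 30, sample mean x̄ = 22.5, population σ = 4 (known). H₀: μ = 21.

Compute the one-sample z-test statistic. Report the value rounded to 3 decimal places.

test statistic = 2.054

SE = σ/√n = 4/√30 = 0.7303
z = (x̄−μ₀)/SE = (22.5−21)/0.7303 = 2.0540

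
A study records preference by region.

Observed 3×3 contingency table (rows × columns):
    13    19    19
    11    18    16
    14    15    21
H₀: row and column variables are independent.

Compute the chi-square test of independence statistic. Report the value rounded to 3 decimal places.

test statistic = 1.129

Row totals [51, 45, 50], col totals [38, 52, 56], n=146
χ² = (13−13.27)²/13.27 + (19−18.16)²/18.16 + (19−19.56)²/19.56 + (11−11.71)²/11.71 + (18−16.03)²/16.03 + (16−17.26)²/17.26 + (14−13.01)²/13.01 + (15−17.81)²/17.81 + (21−19.18)²/19.18 = 1.1290
df = 4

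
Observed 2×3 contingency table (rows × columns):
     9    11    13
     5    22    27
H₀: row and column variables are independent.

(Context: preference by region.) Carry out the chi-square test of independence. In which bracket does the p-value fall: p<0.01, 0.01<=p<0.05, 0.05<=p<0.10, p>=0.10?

Row totals [33, 54], col totals [14, 33, 40], n=87
χ² = (9−5.31)²/5.31 + (11−12.52)²/12.52 + (13−15.17)²/15.17 + (5−8.69)²/8.69 + (22−20.48)²/20.48 + (27−24.83)²/24.83 = 4.9277
df = 2
p-value (upper-tail) = 0.08511
→ bracket: 0.05<=p<0.10

p-value bracket: 0.05<=p<0.10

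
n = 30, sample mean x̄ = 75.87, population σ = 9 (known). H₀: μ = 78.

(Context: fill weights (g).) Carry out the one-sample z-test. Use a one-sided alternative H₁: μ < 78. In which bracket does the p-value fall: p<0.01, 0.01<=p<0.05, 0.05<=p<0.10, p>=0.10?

p-value bracket: 0.05<=p<0.10

SE = σ/√n = 9/√30 = 1.6432
z = (x̄−μ₀)/SE = (75.87−78)/1.6432 = -1.2963
p-value (one-sided, H₁ less) = 0.09744
→ bracket: 0.05<=p<0.10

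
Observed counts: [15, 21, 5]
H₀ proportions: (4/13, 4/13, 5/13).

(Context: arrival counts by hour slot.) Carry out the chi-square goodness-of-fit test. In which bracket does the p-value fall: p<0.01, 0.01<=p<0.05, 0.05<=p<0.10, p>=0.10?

n = 41; E_i = n·p_i = [12.62, 12.62, 15.77]
χ² = (15−12.62)²/12.62 + (21−12.62)²/12.62 + (5−15.77)²/15.77 = 13.3780
df = 2
p-value (upper-tail) = 0.00124
→ bracket: p<0.01

p-value bracket: p<0.01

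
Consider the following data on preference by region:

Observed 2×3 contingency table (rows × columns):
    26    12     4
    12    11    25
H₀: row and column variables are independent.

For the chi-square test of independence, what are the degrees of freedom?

df = (r−1)(c−1) = (2−1)·(3−1) = 2

degrees of freedom = 2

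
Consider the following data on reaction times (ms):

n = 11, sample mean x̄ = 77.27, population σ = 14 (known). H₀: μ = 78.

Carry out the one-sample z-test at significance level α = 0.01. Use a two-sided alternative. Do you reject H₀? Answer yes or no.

reject H₀: no

SE = σ/√n = 14/√11 = 4.2212
z = (x̄−μ₀)/SE = (77.27−78)/4.2212 = -0.1729
p-value (two-sided) = 0.86270
At α=0.01: p ≥ α → fail to reject H₀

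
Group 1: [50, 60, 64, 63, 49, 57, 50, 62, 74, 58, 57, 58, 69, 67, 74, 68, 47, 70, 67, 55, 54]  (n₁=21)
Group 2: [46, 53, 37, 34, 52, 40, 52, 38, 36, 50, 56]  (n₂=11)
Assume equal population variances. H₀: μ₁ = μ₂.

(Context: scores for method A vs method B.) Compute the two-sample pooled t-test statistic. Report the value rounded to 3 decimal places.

x̄₁=60.619, s₁=8.164, n₁=21
x̄₂=44.909, s₂=8.055, n₂=11
s_p² = [20·8.164² + 10·8.055²]/30 = 66.0620
SE = √(s_p²·(1/21+1/11)) = 3.0251
t = (60.619−44.909)/3.0251 = 5.1931
df = 30

test statistic = 5.193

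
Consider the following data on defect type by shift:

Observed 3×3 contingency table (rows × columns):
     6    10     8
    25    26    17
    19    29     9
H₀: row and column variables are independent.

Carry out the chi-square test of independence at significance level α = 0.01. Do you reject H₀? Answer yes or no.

Row totals [24, 68, 57], col totals [50, 65, 34], n=149
χ² = (6−8.05)²/8.05 + (10−10.47)²/10.47 + (8−5.48)²/5.48 + (25−22.82)²/22.82 + (26−29.66)²/29.66 + (17−15.52)²/15.52 + (19−19.13)²/19.13 + (29−24.87)²/24.87 + (9−13.01)²/13.01 = 4.4330
df = 4
p-value (upper-tail) = 0.35057
At α=0.01: p ≥ α → fail to reject H₀

reject H₀: no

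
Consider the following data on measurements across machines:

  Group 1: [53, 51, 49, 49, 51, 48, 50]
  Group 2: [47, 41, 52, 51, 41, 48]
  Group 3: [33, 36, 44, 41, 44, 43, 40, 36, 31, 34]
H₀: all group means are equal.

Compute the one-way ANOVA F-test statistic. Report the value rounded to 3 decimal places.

test statistic = 19.040

Group means [50.14, 46.67, 38.20], grand mean 44.043
SSB = Σnᵢ(x̄ᵢ−x̄)² = 643.166; SSW = ΣΣ(x−x̄ᵢ)² = 337.790
MSB = 643.166/2 = 321.5830; MSW = 337.790/20 = 16.8895
F = MSB/MSW = 19.0404
df = (2, 20)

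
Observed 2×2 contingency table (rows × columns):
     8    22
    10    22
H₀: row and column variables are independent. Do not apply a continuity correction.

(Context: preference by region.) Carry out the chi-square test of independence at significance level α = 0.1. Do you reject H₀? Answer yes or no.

Row totals [30, 32], col totals [18, 44], n=62
χ² = (8−8.71)²/8.71 + (22−21.29)²/21.29 + (10−9.29)²/9.29 + (22−22.71)²/22.71 = 0.1579
df = 1
p-value (upper-tail) = 0.69112
At α=0.1: p ≥ α → fail to reject H₀

reject H₀: no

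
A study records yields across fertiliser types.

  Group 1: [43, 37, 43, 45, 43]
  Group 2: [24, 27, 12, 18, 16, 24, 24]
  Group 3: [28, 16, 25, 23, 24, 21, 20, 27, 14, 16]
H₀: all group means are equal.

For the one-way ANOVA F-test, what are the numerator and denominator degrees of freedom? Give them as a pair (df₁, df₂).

degrees of freedom = [2, 19]

k = 3 groups, N = 22 total
df = (k−1, N−k) = (3−1, 22−3) = (2, 19)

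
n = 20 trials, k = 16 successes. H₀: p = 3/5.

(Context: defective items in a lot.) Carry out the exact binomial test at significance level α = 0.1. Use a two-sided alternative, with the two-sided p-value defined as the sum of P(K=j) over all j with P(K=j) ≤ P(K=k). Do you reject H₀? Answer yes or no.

reject H₀: yes

Exact binomial: n=20, k=16, p₀=3/5=0.6000
P(X=j) = C(n,j)·p₀^j·(1−p₀)^(n−j); p = Σ P(X=j) over j with P(X=j) ≤ P(X=16)
p-value (two-sided) = 0.07198
At α=0.1: p < α → reject H₀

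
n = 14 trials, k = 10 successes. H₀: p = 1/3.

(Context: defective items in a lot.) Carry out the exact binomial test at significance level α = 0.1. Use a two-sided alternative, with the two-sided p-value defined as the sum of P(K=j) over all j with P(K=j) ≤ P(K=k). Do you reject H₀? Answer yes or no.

reject H₀: yes

Exact binomial: n=14, k=10, p₀=1/3=0.3333
P(X=j) = C(n,j)·p₀^j·(1−p₀)^(n−j); p = Σ P(X=j) over j with P(X=j) ≤ P(X=10)
p-value (two-sided) = 0.00404
At α=0.1: p < α → reject H₀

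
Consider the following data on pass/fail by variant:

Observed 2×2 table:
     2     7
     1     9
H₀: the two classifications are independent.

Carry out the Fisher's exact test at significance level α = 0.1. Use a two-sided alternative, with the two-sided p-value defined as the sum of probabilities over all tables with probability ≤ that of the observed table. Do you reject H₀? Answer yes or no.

Margins: r₁=9, r₂=10, c₁=3, c₂=16, n=19
p_obs = C(9,2)·C(10,1)/C(19,3); sum pmf over tables with pmf ≤ p_obs
p-value (two-sided) = 0.58204
At α=0.1: p ≥ α → fail to reject H₀

reject H₀: no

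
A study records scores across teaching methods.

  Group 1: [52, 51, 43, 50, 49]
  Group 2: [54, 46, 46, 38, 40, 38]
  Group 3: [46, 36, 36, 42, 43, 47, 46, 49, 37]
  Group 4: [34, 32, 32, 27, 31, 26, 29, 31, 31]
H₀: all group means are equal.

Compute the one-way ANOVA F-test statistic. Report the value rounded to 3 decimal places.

Group means [49.00, 43.67, 42.44, 30.33], grand mean 40.069
SSB = Σnᵢ(x̄ᵢ−x̄)² = 1380.307; SSW = ΣΣ(x−x̄ᵢ)² = 499.556
MSB = 1380.307/3 = 460.1022; MSW = 499.556/25 = 19.9822
F = MSB/MSW = 23.0256
df = (3, 25)

test statistic = 23.026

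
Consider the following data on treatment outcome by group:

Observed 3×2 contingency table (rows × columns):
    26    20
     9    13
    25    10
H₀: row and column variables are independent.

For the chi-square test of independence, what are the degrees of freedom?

df = (r−1)(c−1) = (3−1)·(2−1) = 2

degrees of freedom = 2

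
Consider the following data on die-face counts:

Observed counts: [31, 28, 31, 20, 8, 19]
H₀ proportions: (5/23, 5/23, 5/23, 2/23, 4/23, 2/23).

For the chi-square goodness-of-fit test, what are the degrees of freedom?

degrees of freedom = 5

df = k − 1 = 6 − 1 = 5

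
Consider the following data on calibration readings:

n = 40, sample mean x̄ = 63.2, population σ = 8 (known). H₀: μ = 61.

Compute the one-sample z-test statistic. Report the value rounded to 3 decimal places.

SE = σ/√n = 8/√40 = 1.2649
z = (x̄−μ₀)/SE = (63.2−61)/1.2649 = 1.7393

test statistic = 1.739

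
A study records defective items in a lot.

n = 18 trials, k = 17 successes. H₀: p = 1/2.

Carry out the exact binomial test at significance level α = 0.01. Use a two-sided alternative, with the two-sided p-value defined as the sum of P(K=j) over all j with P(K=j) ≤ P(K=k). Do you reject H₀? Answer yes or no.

Exact binomial: n=18, k=17, p₀=1/2=0.5000
P(X=j) = C(n,j)·p₀^j·(1−p₀)^(n−j); p = Σ P(X=j) over j with P(X=j) ≤ P(X=17)
p-value (two-sided) = 0.00014
At α=0.01: p < α → reject H₀

reject H₀: yes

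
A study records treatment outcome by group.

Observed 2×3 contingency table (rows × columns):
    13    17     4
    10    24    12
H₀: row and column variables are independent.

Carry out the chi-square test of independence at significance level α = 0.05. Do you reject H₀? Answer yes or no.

Row totals [34, 46], col totals [23, 41, 16], n=80
χ² = (13−9.78)²/9.78 + (17−17.43)²/17.43 + (4−6.80)²/6.80 + (10−13.22)²/13.22 + (24−23.57)²/23.57 + (12−9.20)²/9.20 = 3.8736
df = 2
p-value (upper-tail) = 0.14417
At α=0.05: p ≥ α → fail to reject H₀

reject H₀: no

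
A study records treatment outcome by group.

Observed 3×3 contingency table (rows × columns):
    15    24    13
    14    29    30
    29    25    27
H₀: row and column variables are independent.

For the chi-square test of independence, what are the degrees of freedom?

df = (r−1)(c−1) = (3−1)·(3−1) = 4

degrees of freedom = 4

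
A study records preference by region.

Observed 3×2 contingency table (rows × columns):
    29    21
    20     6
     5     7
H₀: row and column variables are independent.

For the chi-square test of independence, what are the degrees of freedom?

df = (r−1)(c−1) = (3−1)·(2−1) = 2

degrees of freedom = 2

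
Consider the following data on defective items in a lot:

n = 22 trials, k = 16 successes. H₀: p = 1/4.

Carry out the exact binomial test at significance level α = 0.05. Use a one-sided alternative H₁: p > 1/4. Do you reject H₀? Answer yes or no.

reject H₀: yes

Exact binomial: n=22, k=16, p₀=1/4=0.2500
P(X≥16) from Σ C(n,i)·p₀^i·(1−p₀)^(n−i)
p-value (one-sided, H₁ greater) = 0.00000
At α=0.05: p < α → reject H₀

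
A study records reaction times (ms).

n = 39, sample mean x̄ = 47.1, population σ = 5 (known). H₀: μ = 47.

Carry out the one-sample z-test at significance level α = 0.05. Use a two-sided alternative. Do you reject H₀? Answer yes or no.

reject H₀: no

SE = σ/√n = 5/√39 = 0.8006
z = (x̄−μ₀)/SE = (47.1−47)/0.8006 = 0.1249
p-value (two-sided) = 0.90060
At α=0.05: p ≥ α → fail to reject H₀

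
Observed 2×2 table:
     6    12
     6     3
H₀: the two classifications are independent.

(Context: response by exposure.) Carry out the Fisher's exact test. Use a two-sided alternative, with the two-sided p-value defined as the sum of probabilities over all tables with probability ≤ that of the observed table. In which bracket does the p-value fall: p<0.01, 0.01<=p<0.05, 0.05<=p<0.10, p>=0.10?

p-value bracket: p>=0.10

Margins: r₁=18, r₂=9, c₁=12, c₂=15, n=27
p_obs = C(18,6)·C(9,6)/C(27,12); sum pmf over tables with pmf ≤ p_obs
p-value (two-sided) = 0.12662
→ bracket: p>=0.10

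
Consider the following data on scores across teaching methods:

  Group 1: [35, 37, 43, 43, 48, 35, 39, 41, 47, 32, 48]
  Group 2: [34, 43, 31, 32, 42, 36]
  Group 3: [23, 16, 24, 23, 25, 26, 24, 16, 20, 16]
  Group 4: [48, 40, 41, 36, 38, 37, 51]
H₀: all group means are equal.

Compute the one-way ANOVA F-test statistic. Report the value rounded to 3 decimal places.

Group means [40.73, 36.33, 21.30, 41.57], grand mean 34.412
SSB = Σnᵢ(x̄ᵢ−x̄)² = 2538.906; SSW = ΣΣ(x−x̄ᵢ)² = 783.329
MSB = 2538.906/3 = 846.3020; MSW = 783.329/30 = 26.1110
F = MSB/MSW = 32.4117
df = (3, 30)

test statistic = 32.412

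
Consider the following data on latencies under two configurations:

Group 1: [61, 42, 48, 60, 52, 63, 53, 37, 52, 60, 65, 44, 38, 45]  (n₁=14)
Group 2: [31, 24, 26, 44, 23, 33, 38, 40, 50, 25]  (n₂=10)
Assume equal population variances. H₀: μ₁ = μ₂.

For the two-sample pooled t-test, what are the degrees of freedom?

degrees of freedom = 22

df = n₁ + n₂ − 2 = 14 + 10 − 2 = 22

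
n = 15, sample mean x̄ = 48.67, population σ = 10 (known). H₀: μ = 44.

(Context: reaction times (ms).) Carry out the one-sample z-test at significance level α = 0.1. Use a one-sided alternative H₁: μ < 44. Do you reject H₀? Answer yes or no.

SE = σ/√n = 10/√15 = 2.5820
z = (x̄−μ₀)/SE = (48.67−44)/2.5820 = 1.8087
p-value (one-sided, H₁ less) = 0.96475
At α=0.1: p ≥ α → fail to reject H₀

reject H₀: no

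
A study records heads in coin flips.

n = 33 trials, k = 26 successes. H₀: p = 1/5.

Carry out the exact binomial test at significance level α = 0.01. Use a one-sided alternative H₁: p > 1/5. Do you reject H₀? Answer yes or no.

reject H₀: yes

Exact binomial: n=33, k=26, p₀=1/5=0.2000
P(X≥26) from Σ C(n,i)·p₀^i·(1−p₀)^(n−i)
p-value (one-sided, H₁ greater) = 0.00000
At α=0.01: p < α → reject H₀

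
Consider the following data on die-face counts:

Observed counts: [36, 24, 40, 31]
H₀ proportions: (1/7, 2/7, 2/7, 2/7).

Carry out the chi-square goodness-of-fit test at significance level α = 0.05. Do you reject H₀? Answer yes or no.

n = 131; E_i = n·p_i = [18.71, 37.43, 37.43, 37.43]
χ² = (36−18.71)²/18.71 + (24−37.43)²/37.43 + (40−37.43)²/37.43 + (31−37.43)²/37.43 = 22.0649
df = 3
p-value (upper-tail) = 0.00006
At α=0.05: p < α → reject H₀

reject H₀: yes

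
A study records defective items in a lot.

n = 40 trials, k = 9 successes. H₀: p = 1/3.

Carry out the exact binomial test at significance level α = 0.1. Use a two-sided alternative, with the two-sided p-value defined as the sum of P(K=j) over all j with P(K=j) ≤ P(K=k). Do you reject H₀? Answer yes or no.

Exact binomial: n=40, k=9, p₀=1/3=0.3333
P(X=j) = C(n,j)·p₀^j·(1−p₀)^(n−j); p = Σ P(X=j) over j with P(X=j) ≤ P(X=9)
p-value (two-sided) = 0.17977
At α=0.1: p ≥ α → fail to reject H₀

reject H₀: no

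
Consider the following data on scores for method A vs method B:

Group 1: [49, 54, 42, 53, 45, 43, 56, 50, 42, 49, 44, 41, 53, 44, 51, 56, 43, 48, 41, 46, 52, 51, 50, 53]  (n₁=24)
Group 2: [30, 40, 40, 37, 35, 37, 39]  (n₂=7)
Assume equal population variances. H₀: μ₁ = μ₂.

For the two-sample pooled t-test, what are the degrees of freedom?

degrees of freedom = 29

df = n₁ + n₂ − 2 = 24 + 7 − 2 = 29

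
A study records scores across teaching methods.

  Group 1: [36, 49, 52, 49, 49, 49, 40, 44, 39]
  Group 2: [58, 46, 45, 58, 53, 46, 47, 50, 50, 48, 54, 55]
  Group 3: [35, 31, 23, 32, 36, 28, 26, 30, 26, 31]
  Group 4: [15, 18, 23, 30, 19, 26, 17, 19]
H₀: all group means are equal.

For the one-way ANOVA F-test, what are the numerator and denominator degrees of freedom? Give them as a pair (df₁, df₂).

k = 4 groups, N = 39 total
df = (k−1, N−k) = (4−1, 39−4) = (3, 35)

degrees of freedom = [3, 35]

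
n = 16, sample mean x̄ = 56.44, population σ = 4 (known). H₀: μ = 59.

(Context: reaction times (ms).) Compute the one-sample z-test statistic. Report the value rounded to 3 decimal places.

test statistic = -2.560

SE = σ/√n = 4/√16 = 1.0000
z = (x̄−μ₀)/SE = (56.44−59)/1.0000 = -2.5600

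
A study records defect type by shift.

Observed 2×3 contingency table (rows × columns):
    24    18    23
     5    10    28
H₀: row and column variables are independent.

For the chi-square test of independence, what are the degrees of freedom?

df = (r−1)(c−1) = (2−1)·(3−1) = 2

degrees of freedom = 2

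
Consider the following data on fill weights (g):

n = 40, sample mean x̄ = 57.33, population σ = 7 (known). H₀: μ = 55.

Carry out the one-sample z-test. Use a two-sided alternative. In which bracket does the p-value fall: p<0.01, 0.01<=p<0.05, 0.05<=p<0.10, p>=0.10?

p-value bracket: 0.01<=p<0.05

SE = σ/√n = 7/√40 = 1.1068
z = (x̄−μ₀)/SE = (57.33−55)/1.1068 = 2.1052
p-value (two-sided) = 0.03528
→ bracket: 0.01<=p<0.05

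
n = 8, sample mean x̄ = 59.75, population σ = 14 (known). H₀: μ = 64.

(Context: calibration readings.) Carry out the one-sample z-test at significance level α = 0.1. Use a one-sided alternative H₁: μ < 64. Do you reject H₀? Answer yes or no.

SE = σ/√n = 14/√8 = 4.9497
z = (x̄−μ₀)/SE = (59.75−64)/4.9497 = -0.8586
p-value (one-sided, H₁ less) = 0.19527
At α=0.1: p ≥ α → fail to reject H₀

reject H₀: no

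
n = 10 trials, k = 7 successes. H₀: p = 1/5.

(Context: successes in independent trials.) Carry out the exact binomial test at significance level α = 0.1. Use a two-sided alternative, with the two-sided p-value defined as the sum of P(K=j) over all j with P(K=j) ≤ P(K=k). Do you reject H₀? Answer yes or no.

Exact binomial: n=10, k=7, p₀=1/5=0.2000
P(X=j) = C(n,j)·p₀^j·(1−p₀)^(n−j); p = Σ P(X=j) over j with P(X=j) ≤ P(X=7)
p-value (two-sided) = 0.00086
At α=0.1: p < α → reject H₀

reject H₀: yes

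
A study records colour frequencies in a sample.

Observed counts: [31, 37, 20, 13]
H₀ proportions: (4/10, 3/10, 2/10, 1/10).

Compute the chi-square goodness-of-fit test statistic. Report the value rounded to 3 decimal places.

test statistic = 4.503

n = 101; E_i = n·p_i = [40.40, 30.30, 20.20, 10.10]
χ² = (31−40.40)²/40.40 + (37−30.30)²/30.30 + (20−20.20)²/20.20 + (13−10.10)²/10.10 = 4.5033
df = 3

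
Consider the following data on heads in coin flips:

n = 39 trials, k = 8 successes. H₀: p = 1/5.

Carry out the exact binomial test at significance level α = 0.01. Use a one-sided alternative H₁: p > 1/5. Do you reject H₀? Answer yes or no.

Exact binomial: n=39, k=8, p₀=1/5=0.2000
P(X≥8) from Σ C(n,i)·p₀^i·(1−p₀)^(n−i)
p-value (one-sided, H₁ greater) = 0.53166
At α=0.01: p ≥ α → fail to reject H₀

reject H₀: no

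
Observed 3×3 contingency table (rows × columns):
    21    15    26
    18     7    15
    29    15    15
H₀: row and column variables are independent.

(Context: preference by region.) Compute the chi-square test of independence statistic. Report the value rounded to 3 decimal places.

test statistic = 4.966

Row totals [62, 40, 59], col totals [68, 37, 56], n=161
χ² = (21−26.19)²/26.19 + (15−14.25)²/14.25 + (26−21.57)²/21.57 + (18−16.89)²/16.89 + (7−9.19)²/9.19 + (15−13.91)²/13.91 + (29−24.92)²/24.92 + (15−13.56)²/13.56 + (15−20.52)²/20.52 = 4.9662
df = 4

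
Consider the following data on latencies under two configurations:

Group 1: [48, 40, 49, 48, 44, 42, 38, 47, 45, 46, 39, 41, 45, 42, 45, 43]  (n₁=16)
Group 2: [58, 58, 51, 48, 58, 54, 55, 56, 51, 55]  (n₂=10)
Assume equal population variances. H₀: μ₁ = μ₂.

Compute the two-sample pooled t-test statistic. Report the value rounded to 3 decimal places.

test statistic = -7.725

x̄₁=43.875, s₁=3.344, n₁=16
x̄₂=54.400, s₂=3.438, n₂=10
s_p² = [15·3.344² + 9·3.438²]/24 = 11.4229
SE = √(s_p²·(1/16+1/10)) = 1.3624
t = (43.875−54.400)/1.3624 = -7.7251
df = 24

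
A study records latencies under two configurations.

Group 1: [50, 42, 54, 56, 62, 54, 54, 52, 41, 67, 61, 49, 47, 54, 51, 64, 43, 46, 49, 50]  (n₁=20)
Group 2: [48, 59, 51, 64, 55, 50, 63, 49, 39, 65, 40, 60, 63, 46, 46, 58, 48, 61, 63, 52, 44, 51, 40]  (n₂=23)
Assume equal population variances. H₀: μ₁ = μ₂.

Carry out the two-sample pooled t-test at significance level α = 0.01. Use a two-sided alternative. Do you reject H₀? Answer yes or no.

reject H₀: no

x̄₁=52.300, s₁=7.146, n₁=20
x̄₂=52.826, s₂=8.365, n₂=23
s_p² = [19·7.146² + 22·8.365²]/41 = 61.2074
SE = √(s_p²·(1/20+1/23)) = 2.3920
t = (52.300−52.826)/2.3920 = -0.2199
df = 41
p-value (two-sided) = 0.82701
At α=0.01: p ≥ α → fail to reject H₀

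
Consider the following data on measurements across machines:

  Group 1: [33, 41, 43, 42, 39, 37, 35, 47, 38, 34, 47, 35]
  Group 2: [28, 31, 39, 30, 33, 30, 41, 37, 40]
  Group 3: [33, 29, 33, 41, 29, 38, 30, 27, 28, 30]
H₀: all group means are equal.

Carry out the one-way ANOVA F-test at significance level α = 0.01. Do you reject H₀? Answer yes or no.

reject H₀: yes

Group means [39.25, 34.33, 31.80], grand mean 35.419
SSB = Σnᵢ(x̄ᵢ−x̄)² = 317.698; SSW = ΣΣ(x−x̄ᵢ)² = 635.850
MSB = 317.698/2 = 158.8492; MSW = 635.850/28 = 22.7089
F = MSB/MSW = 6.9950
df = (2, 28)
p-value (upper-tail) = 0.00344
At α=0.01: p < α → reject H₀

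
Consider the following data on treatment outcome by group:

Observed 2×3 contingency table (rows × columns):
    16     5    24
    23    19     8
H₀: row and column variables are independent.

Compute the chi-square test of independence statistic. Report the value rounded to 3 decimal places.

test statistic = 17.208

Row totals [45, 50], col totals [39, 24, 32], n=95
χ² = (16−18.47)²/18.47 + (5−11.37)²/11.37 + (24−15.16)²/15.16 + (23−20.53)²/20.53 + (19−12.63)²/12.63 + (8−16.84)²/16.84 = 17.2076
df = 2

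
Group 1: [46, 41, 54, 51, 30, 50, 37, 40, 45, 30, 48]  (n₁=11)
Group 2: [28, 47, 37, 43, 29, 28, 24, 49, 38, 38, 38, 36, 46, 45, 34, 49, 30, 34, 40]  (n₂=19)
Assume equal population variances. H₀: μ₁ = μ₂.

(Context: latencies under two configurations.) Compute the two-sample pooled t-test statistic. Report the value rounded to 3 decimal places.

test statistic = 1.825

x̄₁=42.909, s₁=8.117, n₁=11
x̄₂=37.526, s₂=7.597, n₂=19
s_p² = [10·8.117² + 18·7.597²]/28 = 60.6302
SE = √(s_p²·(1/11+1/19)) = 2.9501
t = (42.909−37.526)/2.9501 = 1.8246
df = 28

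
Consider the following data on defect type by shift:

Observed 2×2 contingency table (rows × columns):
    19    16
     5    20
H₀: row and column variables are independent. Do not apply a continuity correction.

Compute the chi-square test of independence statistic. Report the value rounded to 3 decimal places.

Row totals [35, 25], col totals [24, 36], n=60
χ² = (19−14.00)²/14.00 + (16−21.00)²/21.00 + (5−10.00)²/10.00 + (20−15.00)²/15.00 = 7.1429
df = 1

test statistic = 7.143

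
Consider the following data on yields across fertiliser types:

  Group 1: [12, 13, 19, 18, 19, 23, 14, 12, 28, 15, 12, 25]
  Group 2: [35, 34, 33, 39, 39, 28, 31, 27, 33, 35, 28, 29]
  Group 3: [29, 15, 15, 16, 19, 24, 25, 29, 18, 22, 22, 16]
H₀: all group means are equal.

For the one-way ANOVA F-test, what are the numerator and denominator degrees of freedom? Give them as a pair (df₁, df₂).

k = 3 groups, N = 36 total
df = (k−1, N−k) = (3−1, 36−3) = (2, 33)

degrees of freedom = [2, 33]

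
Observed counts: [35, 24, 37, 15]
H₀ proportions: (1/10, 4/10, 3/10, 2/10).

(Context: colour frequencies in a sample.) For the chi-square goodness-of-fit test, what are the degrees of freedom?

df = k − 1 = 4 − 1 = 3

degrees of freedom = 3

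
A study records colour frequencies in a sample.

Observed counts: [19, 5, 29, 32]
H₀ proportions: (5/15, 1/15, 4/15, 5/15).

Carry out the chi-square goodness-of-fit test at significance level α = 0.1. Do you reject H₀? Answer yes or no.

n = 85; E_i = n·p_i = [28.33, 5.67, 22.67, 28.33]
χ² = (19−28.33)²/28.33 + (5−5.67)²/5.67 + (29−22.67)²/22.67 + (32−28.33)²/28.33 = 5.3971
df = 3
p-value (upper-tail) = 0.14493
At α=0.1: p ≥ α → fail to reject H₀

reject H₀: no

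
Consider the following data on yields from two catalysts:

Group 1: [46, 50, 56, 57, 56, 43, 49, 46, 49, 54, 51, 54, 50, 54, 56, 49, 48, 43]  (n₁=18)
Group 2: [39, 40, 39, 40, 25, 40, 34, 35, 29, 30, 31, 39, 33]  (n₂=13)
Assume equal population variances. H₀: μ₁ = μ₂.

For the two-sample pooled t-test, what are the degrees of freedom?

degrees of freedom = 29

df = n₁ + n₂ − 2 = 18 + 13 − 2 = 29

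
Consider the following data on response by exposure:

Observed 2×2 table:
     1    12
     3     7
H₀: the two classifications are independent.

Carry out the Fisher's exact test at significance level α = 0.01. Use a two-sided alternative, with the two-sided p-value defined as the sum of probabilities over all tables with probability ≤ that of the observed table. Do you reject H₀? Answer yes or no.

reject H₀: no

Margins: r₁=13, r₂=10, c₁=4, c₂=19, n=23
p_obs = C(13,1)·C(10,3)/C(23,4); sum pmf over tables with pmf ≤ p_obs
p-value (two-sided) = 0.28063
At α=0.01: p ≥ α → fail to reject H₀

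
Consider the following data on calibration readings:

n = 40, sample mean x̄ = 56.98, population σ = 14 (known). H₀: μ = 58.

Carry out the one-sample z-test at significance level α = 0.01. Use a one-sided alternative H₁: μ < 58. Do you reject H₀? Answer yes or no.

SE = σ/√n = 14/√40 = 2.2136
z = (x̄−μ₀)/SE = (56.98−58)/2.2136 = -0.4608
p-value (one-sided, H₁ less) = 0.32247
At α=0.01: p ≥ α → fail to reject H₀

reject H₀: no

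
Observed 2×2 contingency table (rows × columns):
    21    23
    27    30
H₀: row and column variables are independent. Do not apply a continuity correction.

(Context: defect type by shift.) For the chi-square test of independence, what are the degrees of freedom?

degrees of freedom = 1

df = (r−1)(c−1) = (2−1)·(2−1) = 1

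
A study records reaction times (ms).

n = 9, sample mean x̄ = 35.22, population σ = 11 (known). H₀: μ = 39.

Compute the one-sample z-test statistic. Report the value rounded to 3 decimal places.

SE = σ/√n = 11/√9 = 3.6667
z = (x̄−μ₀)/SE = (35.22−39)/3.6667 = -1.0309

test statistic = -1.031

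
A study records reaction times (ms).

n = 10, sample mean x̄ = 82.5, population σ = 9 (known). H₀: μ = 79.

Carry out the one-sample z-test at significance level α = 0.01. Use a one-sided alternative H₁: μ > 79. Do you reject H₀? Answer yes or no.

SE = σ/√n = 9/√10 = 2.8460
z = (x̄−μ₀)/SE = (82.5−79)/2.8460 = 1.2298
p-value (one-sided, H₁ greater) = 0.10939
At α=0.01: p ≥ α → fail to reject H₀

reject H₀: no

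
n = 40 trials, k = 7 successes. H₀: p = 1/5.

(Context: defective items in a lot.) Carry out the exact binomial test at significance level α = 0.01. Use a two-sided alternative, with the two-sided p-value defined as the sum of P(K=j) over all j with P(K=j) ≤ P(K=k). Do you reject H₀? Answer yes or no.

reject H₀: no

Exact binomial: n=40, k=7, p₀=1/5=0.2000
P(X=j) = C(n,j)·p₀^j·(1−p₀)^(n−j); p = Σ P(X=j) over j with P(X=j) ≤ P(X=7)
p-value (two-sided) = 0.84402
At α=0.01: p ≥ α → fail to reject H₀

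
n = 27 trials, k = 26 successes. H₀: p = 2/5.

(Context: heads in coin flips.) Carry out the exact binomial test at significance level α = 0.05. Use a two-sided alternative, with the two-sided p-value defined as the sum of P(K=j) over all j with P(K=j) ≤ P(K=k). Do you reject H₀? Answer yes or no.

Exact binomial: n=27, k=26, p₀=2/5=0.4000
P(X=j) = C(n,j)·p₀^j·(1−p₀)^(n−j); p = Σ P(X=j) over j with P(X=j) ≤ P(X=26)
p-value (two-sided) = 0.00000
At α=0.05: p < α → reject H₀

reject H₀: yes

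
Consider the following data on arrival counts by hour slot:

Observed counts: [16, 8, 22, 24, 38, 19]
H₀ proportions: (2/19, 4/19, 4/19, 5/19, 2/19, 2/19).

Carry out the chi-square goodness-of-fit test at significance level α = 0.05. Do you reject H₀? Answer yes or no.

reject H₀: yes

n = 127; E_i = n·p_i = [13.37, 26.74, 26.74, 33.42, 13.37, 13.37]
χ² = (16−13.37)²/13.37 + (8−26.74)²/26.74 + (22−26.74)²/26.74 + (24−33.42)²/33.42 + (38−13.37)²/13.37 + (19−13.37)²/13.37 = 64.9000
df = 5
p-value (upper-tail) = 0.00000
At α=0.05: p < α → reject H₀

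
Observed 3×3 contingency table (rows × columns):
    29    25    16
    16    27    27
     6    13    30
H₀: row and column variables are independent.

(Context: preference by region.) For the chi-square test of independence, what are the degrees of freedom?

degrees of freedom = 4

df = (r−1)(c−1) = (3−1)·(3−1) = 4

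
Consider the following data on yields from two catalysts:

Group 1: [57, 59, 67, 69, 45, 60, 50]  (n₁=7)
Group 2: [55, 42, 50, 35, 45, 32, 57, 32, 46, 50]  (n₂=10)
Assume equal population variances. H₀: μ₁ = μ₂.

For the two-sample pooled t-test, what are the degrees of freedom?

df = n₁ + n₂ − 2 = 7 + 10 − 2 = 15

degrees of freedom = 15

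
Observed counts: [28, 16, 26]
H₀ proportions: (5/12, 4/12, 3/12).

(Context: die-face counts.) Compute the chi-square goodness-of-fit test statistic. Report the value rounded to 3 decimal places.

test statistic = 6.480

n = 70; E_i = n·p_i = [29.17, 23.33, 17.50]
χ² = (28−29.17)²/29.17 + (16−23.33)²/23.33 + (26−17.50)²/17.50 = 6.4800
df = 2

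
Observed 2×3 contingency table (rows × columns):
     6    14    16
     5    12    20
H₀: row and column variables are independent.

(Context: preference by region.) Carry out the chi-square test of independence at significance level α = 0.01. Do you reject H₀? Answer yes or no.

reject H₀: no

Row totals [36, 37], col totals [11, 26, 36], n=73
χ² = (6−5.42)²/5.42 + (14−12.82)²/12.82 + (16−17.75)²/17.75 + (5−5.58)²/5.58 + (12−13.18)²/13.18 + (20−18.25)²/18.25 = 0.6756
df = 2
p-value (upper-tail) = 0.71333
At α=0.01: p ≥ α → fail to reject H₀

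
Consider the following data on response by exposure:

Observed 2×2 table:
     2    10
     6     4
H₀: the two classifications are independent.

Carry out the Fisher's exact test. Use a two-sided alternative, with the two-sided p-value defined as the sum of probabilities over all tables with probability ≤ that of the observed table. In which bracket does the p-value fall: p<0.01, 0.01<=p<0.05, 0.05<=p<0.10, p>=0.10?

Margins: r₁=12, r₂=10, c₁=8, c₂=14, n=22
p_obs = C(12,2)·C(10,6)/C(22,8); sum pmf over tables with pmf ≤ p_obs
p-value (two-sided) = 0.07430
→ bracket: 0.05<=p<0.10

p-value bracket: 0.05<=p<0.10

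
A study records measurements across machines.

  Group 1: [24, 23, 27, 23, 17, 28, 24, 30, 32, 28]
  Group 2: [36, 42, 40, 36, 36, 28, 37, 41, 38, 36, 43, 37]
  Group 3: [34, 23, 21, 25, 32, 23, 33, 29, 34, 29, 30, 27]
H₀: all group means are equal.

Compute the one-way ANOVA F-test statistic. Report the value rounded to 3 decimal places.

Group means [25.60, 37.50, 28.33], grand mean 30.765
SSB = Σnᵢ(x̄ᵢ−x̄)² = 882.051; SSW = ΣΣ(x−x̄ᵢ)² = 562.067
MSB = 882.051/2 = 441.0255; MSW = 562.067/31 = 18.1312
F = MSB/MSW = 24.3241
df = (2, 31)

test statistic = 24.324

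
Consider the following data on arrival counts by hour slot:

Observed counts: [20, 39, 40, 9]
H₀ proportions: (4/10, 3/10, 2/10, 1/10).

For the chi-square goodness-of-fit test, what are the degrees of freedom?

degrees of freedom = 3

df = k − 1 = 4 − 1 = 3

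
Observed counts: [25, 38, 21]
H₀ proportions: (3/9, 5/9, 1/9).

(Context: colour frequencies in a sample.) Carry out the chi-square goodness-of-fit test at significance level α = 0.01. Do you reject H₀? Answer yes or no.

reject H₀: yes

n = 84; E_i = n·p_i = [28.00, 46.67, 9.33]
χ² = (25−28.00)²/28.00 + (38−46.67)²/46.67 + (21−9.33)²/9.33 = 16.5143
df = 2
p-value (upper-tail) = 0.00026
At α=0.01: p < α → reject H₀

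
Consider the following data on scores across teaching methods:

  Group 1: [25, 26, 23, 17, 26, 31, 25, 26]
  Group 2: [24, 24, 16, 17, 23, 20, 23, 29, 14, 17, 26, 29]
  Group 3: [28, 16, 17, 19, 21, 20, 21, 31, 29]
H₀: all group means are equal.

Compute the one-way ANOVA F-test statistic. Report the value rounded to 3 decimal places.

test statistic = 0.971

Group means [24.88, 21.83, 22.44], grand mean 22.862
SSB = Σnᵢ(x̄ᵢ−x̄)² = 46.684; SSW = ΣΣ(x−x̄ᵢ)² = 624.764
MSB = 46.684/2 = 23.3422; MSW = 624.764/26 = 24.0294
F = MSB/MSW = 0.9714
df = (2, 26)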